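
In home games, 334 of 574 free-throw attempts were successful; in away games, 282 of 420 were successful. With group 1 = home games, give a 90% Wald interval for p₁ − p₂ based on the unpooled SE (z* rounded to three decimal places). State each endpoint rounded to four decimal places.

p̂₁ = 334/574 = 0.58188, p̂₂ = 282/420 = 0.67143; p̂₁ − p̂₂ = -0.08955.
Unpooled SE = √(p̂₁(1−p̂₁)/n₁ + p̂₂(1−p̂₂)/n₂) = √(0.000423860 + 0.000525267) = 0.030808.
The 90% critical value is z* = 1.645. Margin of error = 0.05068.
CI: -0.08955 ± 0.05068 = (-0.1402, -0.0389).

(-0.1402, -0.0389)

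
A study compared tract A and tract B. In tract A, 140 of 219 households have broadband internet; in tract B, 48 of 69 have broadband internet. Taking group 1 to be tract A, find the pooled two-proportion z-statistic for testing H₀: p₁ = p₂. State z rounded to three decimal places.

Sample proportions: p̂₁ = 140/219 = 0.63927 and p̂₂ = 48/69 = 0.69565.
Pooled p̂ = (140+48)/(219+69) = 188/288 = 0.65278.
SE = √[p̂(1−p̂)(1/n₁+1/n₂)] = √[0.65278·0.34722·(1/219+1/69)] ≈ 0.065726.
z = (p̂₁ − p̂₂)/SE = (0.63927 − 0.69565)/0.065726 = -0.05638/0.065726 = -0.858.

z = -0.858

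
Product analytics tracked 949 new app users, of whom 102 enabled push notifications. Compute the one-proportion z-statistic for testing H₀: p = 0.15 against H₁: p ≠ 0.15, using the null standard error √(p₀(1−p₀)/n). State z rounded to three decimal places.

z = -3.668

The sample proportion is 102/949 = 0.10748.
Under H₀, SE = √(p₀(1−p₀)/n) = √(0.15·0.85/949) = √0.000134352 = 0.011591.
z = (0.10748 − 0.15)/0.011591 = -0.04252/0.011591 = -3.668.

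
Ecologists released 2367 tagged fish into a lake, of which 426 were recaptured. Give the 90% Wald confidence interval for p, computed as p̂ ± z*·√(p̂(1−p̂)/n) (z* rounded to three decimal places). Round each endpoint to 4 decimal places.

(0.1670, 0.1930)

Sample proportion p̂ = 426/2367 = 0.17997.
SE(p̂) = √(0.17997·0.82003/2367) = 0.007896.
z* = 1.645 at the 90% level.
Margin = 1.645·0.007896 = 0.01299.
Interval: 0.17997 ± 0.01299 → (0.1670, 0.1930).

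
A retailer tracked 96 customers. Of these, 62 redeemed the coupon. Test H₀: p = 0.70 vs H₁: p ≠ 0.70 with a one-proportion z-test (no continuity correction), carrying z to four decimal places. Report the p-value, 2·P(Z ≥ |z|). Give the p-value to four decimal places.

With x = 62 successes in n = 96, p̂ = 0.64583.
SE₀ = √(0.70·0.30/96) = 0.046771.
Test statistic (full precision, shown to 4 dp): z = (62/96 − 0.70)/SE₀ ≈ -1.1581.
From the standard normal, 2·P(Z ≥ |z|) = 0.2468.

p-value = 0.2468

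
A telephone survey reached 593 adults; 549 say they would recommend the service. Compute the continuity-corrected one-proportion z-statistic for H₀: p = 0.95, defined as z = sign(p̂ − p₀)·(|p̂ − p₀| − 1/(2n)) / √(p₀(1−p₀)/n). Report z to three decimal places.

z = -2.610

With x = 549 successes in n = 593, p̂ = 0.92580. p̂ − p₀ = -0.024199.
1/(2n) = 0.000843.
Corrected numerator: |-0.024199| − 0.000843 = 0.023356.
SE₀ = √(0.95·0.05/593) = 0.008950.
z = −0.023356/0.008950 = -2.610.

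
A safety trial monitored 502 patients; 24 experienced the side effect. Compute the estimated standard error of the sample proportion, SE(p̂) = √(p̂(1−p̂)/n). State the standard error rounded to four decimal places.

The sample proportion is 24/502 = 0.04781.
p̂(1−p̂) = 0.04781·0.95219 = 0.045524.
SE = √(0.045524/502) = √0.000090685 = 0.0095.

SE = 0.0095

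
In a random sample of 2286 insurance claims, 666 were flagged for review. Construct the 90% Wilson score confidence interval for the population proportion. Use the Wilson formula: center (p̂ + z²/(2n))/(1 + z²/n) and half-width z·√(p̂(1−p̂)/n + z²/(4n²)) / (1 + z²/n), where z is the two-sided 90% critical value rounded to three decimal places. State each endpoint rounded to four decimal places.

(0.2760, 0.3072)

p̂ = 666/2286 = 0.29134; z = 1.645, so z² = 2.706025.
Denominator 1 + z²/n = 1 + 2.706025/2286 = 1.001184.
Adjusted center: (0.29134 + z²/(2n))/1.001184 = 0.29159.
Radicand: p̂(1−p̂)/n + z²/(4n²) = 0.000090315 + 0.000000129 = 0.000090444.
Half-width = 1.645·√0.000090444/1.001184 = 0.01563.
CI: 0.29159 ± 0.01563 = (0.2760, 0.3072).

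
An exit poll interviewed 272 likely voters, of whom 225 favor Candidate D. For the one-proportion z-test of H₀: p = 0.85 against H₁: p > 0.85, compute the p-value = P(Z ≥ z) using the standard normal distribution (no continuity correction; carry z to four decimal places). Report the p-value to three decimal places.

p-value = 0.854

With x = 225 successes in n = 272, p̂ = 0.82721.
Under H₀, SE = √(p₀(1−p₀)/n) = √(0.85·0.15/272) = √0.000468750 = 0.021651.
z = (p̂ − p₀)/SE = (225/272 − 0.85)/0.021651 ≈ -1.0528.
From the standard normal, P(Z ≥ z) = 0.854.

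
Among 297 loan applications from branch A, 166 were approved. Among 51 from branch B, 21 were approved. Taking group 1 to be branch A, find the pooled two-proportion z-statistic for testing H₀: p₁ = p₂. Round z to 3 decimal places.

Sample proportions: p̂₁ = 166/297 = 0.55892 and p̂₂ = 21/51 = 0.41176.
Pooling: p̂ = 187/348 = 0.53736.
Pooled SE = √[0.2486045·0.02297485] ≈ 0.075575.
z = (p̂₁ − p̂₂)/SE = (0.55892 − 0.41176)/0.075575 = 0.14716/0.075575 = 1.947.

z = 1.947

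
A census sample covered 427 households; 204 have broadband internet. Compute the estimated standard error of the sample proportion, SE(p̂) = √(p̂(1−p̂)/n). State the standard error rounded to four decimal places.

With x = 204 successes in n = 427, p̂ = 0.47775.
p̂(1−p̂) = 0.249505.
Dividing by n and taking the root: √0.000584321 = 0.0242.

SE = 0.0242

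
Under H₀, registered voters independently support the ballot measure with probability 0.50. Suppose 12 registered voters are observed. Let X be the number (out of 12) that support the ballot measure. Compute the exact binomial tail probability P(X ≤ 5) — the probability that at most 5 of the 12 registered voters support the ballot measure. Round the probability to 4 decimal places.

P = 0.3872

X is binomial with n = 12 and p = 0.50.
P(X ≤ 5) = Σ_{j=0}^{5} C(12,j)·0.50^j·0.50^{12−j}.
= 0.000244 + 0.002930 + 0.016113 + 0.053711 + 0.120850 + 0.193359 = 0.3872.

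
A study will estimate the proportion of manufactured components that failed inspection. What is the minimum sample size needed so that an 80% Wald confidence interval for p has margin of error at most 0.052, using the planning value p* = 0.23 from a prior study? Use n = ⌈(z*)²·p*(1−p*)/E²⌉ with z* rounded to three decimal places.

n = 108

The 80% critical value is z* = 1.282.
p*(1−p*) = 0.1771.
Required n before rounding: 1.643524 × 0.1771 / 0.052² = 107.644.
Rounding up, n = 108.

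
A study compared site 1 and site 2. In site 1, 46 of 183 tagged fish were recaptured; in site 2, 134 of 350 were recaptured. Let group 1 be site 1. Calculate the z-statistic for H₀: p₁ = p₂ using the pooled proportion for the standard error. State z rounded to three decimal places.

Sample proportions: p̂₁ = 46/183 = 0.25137 and p̂₂ = 134/350 = 0.38286.
Pooling: p̂ = 180/533 = 0.33771.
SE = √[p̂(1−p̂)(1/n₁+1/n₂)] = √[0.33771·0.66229·(1/183+1/350)] ≈ 0.043142.
z = -0.13149/0.043142 = -3.048.

z = -3.048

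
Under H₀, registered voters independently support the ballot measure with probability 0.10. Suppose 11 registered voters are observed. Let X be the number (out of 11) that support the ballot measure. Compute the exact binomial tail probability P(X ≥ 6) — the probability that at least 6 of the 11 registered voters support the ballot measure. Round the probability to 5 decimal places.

X is binomial with n = 11 and p = 0.10.
P(X ≥ 6) = Σ_{j=6}^{11} C(11,j)·0.10^j·0.90^{11−j}.
= 0.000273 + 0.000022 + 0.000001 + 0.000000 + 0.000000 + 0.000000 = 0.00030.

P = 0.00030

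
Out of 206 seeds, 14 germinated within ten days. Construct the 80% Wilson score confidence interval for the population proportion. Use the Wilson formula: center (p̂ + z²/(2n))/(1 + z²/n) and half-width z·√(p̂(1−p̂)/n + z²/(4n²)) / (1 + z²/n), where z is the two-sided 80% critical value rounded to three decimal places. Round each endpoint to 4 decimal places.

p̂ = 14/206 = 0.06796; z = 1.282, so z² = 1.643524.
Denominator 1 + z²/n = 1 + 1.643524/206 = 1.007978.
Center = (0.06796 + 0.003989)/1.007978 = 0.07138.
Radicand: p̂(1−p̂)/n + z²/(4n²) = 0.000307488 + 0.000009682 = 0.000317170.
Half-width = 1.282·√0.000317170/1.007978 = 0.02265.
Interval: 0.07138 ± 0.02265 → (0.0487, 0.0940).

(0.0487, 0.0940)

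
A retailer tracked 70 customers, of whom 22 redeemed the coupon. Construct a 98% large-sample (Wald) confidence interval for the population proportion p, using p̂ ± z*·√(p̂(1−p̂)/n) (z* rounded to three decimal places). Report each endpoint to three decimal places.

Sample proportion p̂ = 22/70 = 0.31429.
Standard error of p̂: √(0.215510/70) = √0.003078717 = 0.055486.
z* = 2.326 at the 98% level.
Margin of error: 2.326 × 0.055486 = 0.12906.
Interval: 0.31429 ± 0.12906 → (0.185, 0.443).

(0.185, 0.443)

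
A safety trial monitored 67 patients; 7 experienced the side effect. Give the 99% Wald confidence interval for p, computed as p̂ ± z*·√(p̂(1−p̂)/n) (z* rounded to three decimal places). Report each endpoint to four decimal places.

Sample proportion p̂ = 7/67 = 0.10448.
SE = √(p̂(1−p̂)/n) = √(0.093562/67) = 0.037369.
For 99% confidence, z* = 2.576.
Margin of error: 2.576 × 0.037369 = 0.09626.
Interval: 0.10448 ± 0.09626 → (0.0082, 0.2007).

(0.0082, 0.2007)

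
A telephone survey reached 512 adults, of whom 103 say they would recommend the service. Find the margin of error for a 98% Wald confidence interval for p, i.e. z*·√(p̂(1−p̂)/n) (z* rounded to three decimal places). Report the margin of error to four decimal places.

ME = 0.0412

With x = 103 successes in n = 512, p̂ = 0.20117.
SE(p̂) = √(0.20117·0.79883/512) = 0.017716.
The 98% critical value is z* = 2.326.
ME = 2.326·0.017716 = 0.0412.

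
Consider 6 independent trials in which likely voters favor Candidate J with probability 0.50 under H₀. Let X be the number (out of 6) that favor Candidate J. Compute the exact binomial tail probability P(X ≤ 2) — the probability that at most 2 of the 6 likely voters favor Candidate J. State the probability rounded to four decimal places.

P = 0.3438

X is binomial with n = 6 and p = 0.50.
P(X ≤ 2) = C(6,0)·0.50^0·0.50^6 + C(6,1)·0.50^1·0.50^5 + C(6,2)·0.50^2·0.50^4.
= 0.015625 + 0.093750 + 0.234375 = 0.3438.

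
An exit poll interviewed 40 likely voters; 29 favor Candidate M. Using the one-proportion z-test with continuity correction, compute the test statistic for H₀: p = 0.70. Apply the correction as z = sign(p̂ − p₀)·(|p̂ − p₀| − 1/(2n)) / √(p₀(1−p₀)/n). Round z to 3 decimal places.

The sample proportion is 29/40 = 0.72500. p̂ − p₀ = 0.025000.
Continuity correction 1/(2n) = 1/80 = 0.012500.
Corrected numerator: |0.025000| − 0.012500 = 0.012500.
Null standard error: √(0.70·0.30/40) = √0.005250000 = 0.072457.
z = (+)0.012500/0.072457 = 0.173.

z = 0.173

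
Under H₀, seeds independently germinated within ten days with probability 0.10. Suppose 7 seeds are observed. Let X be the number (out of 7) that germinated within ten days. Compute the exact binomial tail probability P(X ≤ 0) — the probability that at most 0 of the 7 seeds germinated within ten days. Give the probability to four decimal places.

X ~ Binomial(n=7, p=0.10).
P(X ≤ 0) = C(7,0)·0.10^0·0.90^7.
= 0.478297 = 0.4783.

P = 0.4783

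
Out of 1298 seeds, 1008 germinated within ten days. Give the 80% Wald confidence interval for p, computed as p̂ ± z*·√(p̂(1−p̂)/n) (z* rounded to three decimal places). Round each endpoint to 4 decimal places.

p̂ = 1008/1298 = 0.77658.
SE(p̂) = √(0.77658·0.22342/1298) = 0.011562.
For 80% confidence, z* = 1.282.
Margin of error: 1.282 × 0.011562 = 0.01482.
Interval: 0.77658 ± 0.01482 → (0.7618, 0.7914).

(0.7618, 0.7914)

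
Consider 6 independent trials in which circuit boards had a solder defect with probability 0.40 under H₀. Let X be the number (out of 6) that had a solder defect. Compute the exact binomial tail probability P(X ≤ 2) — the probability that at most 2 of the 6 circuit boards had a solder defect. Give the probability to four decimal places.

X is binomial with n = 6 and p = 0.40.
P(X ≤ 2) = C(6,0)·0.40^0·0.60^6 + C(6,1)·0.40^1·0.60^5 + C(6,2)·0.40^2·0.60^4.
= 0.046656 + 0.186624 + 0.311040 = 0.5443.

P = 0.5443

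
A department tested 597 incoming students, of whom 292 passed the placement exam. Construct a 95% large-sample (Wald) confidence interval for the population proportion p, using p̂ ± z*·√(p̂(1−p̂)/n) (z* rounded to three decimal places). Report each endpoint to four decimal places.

With x = 292 successes in n = 597, p̂ = 0.48911.
SE(p̂) = √(0.48911·0.51089/597) = 0.020459.
The 95% critical value is z* = 1.960.
Margin of error: 1.960 × 0.020459 = 0.04010.
So the interval runs from 0.4490 to 0.5292.

(0.4490, 0.5292)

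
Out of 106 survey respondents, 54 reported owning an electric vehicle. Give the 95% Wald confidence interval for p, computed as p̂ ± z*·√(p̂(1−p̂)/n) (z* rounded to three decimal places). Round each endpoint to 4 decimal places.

(0.4143, 0.6046)

Sample proportion p̂ = 54/106 = 0.50943.
Standard error of p̂: √(0.249911/106) = √0.002357651 = 0.048556.
z* = 1.960 at the 95% level.
Margin = 1.960·0.048556 = 0.09517.
CI: 0.50943 ± 0.09517 = (0.4143, 0.6046).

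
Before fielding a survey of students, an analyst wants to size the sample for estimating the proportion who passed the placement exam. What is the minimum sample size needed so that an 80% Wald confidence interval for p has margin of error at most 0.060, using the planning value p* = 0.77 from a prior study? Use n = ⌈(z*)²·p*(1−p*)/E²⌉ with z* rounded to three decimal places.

For 80% confidence, z* = 1.282.
p*(1−p*) = 0.1771.
Required n before rounding: 1.643524 × 0.1771 / 0.060² = 80.852.
Rounding up, n = 81.

n = 81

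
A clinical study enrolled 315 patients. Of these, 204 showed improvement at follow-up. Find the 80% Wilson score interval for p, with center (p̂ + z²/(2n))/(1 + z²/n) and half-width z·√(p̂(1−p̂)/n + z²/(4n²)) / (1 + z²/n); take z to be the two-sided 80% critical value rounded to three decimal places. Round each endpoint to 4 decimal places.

Here p̂ = 204/315 = 0.64762 and z = 1.282 (z² = 1.643524).
1 + z²/n = 1.005218.
Adjusted center: (0.64762 + z²/(2n))/1.005218 = 0.64685.
Radicand: p̂(1−p̂)/n + z²/(4n²) = 0.000724472 + 0.000004141 = 0.000728613.
Half-width = 1.282·√0.000728613/1.005218 = 0.03443.
So the interval runs from 0.6124 to 0.6813.

(0.6124, 0.6813)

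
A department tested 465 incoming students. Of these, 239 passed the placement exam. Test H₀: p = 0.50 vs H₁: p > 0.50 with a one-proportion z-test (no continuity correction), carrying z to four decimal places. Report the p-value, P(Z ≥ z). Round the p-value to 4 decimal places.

p̂ = 239/465 = 0.51398.
Null standard error: √(0.50·0.50/465) = √0.000537634 = 0.023187.
Test statistic (full precision, shown to 4 dp): z = (239/465 − 0.50)/SE₀ ≈ 0.6029.
p-value = P(Z ≥ z) with z = 0.6029 → 0.2733.

p-value = 0.2733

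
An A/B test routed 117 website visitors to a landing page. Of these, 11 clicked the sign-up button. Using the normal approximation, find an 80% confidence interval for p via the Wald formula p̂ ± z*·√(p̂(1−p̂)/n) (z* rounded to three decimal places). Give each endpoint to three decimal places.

p̂ = 11/117 = 0.09402.
SE = √(p̂(1−p̂)/n) = √(0.085178/117) = 0.026982.
For 80% confidence, z* = 1.282.
Margin of error: 1.282 × 0.026982 = 0.03459.
Interval: 0.09402 ± 0.03459 → (0.059, 0.129).

(0.059, 0.129)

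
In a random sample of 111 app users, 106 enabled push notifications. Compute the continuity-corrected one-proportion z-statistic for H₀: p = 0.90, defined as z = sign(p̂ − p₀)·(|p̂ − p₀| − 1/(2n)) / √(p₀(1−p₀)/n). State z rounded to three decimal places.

z = 1.772

With x = 106 successes in n = 111, p̂ = 0.95495. p̂ − p₀ = 0.054955.
1/(2n) = 0.004505.
Corrected numerator: |0.054955| − 0.004505 = 0.050450.
Under H₀, SE = √(p₀(1−p₀)/n) = √(0.90·0.10/111) = √0.000810811 = 0.028475.
z = +0.050450/0.028475 = 1.772.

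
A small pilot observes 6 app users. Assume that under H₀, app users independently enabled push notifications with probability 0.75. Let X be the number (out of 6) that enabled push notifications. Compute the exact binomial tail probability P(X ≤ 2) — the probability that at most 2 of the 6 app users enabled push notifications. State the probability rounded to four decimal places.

P = 0.0376

X is binomial with n = 6 and p = 0.75.
P(X ≤ 2) = C(6,0)·0.75^0·0.25^6 + C(6,1)·0.75^1·0.25^5 + C(6,2)·0.75^2·0.25^4.
= 0.000244 + 0.004395 + 0.032959 = 0.0376.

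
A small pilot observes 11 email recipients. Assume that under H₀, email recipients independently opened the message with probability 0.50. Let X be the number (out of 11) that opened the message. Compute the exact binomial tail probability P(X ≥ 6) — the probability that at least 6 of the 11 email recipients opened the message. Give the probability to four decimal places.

X ~ Binomial(n=11, p=0.50).
P(X ≥ 6) = Σ_{j=6}^{11} C(11,j)·0.50^j·0.50^{11−j}.
= 0.225586 + 0.161133 + 0.080566 + 0.026855 + 0.005371 + 0.000488 = 0.5000.

P = 0.5000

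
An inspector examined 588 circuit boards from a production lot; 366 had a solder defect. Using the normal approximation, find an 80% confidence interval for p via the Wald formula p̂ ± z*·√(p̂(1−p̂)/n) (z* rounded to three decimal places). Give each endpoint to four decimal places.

p̂ = 366/588 = 0.62245.
SE = √(p̂(1−p̂)/n) = √(0.235006/588) = 0.019992.
The 80% critical value is z* = 1.282.
Margin = 1.282·0.019992 = 0.02563.
Interval: 0.62245 ± 0.02563 → (0.5968, 0.6481).

(0.5968, 0.6481)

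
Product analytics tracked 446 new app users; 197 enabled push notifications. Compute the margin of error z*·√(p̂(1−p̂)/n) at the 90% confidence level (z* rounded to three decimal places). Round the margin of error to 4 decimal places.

ME = 0.0387

The sample proportion is 197/446 = 0.44170.
SE(p̂) = √(0.44170·0.55830/446) = 0.023514.
z* = 1.645 at the 90% level.
ME = 1.645·0.023514 = 0.0387.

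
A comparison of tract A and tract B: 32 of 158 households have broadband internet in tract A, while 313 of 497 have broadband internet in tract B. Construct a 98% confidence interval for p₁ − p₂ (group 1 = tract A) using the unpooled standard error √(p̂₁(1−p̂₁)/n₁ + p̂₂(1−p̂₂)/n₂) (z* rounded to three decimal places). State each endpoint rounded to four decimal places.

p̂₁ = 0.20253, p̂₂ = 0.62978, so the observed difference is -0.42725.
Unpooled SE = √(p̂₁(1−p̂₁)/n₁ + p̂₂(1−p̂₂)/n₂) = √(0.001022232 + 0.000469130) = 0.038618.
z* = 2.326 at the 98% level. Margin = 2.326·0.038618 = 0.08983.
Interval: -0.42725 ± 0.08983 → (-0.5171, -0.3374).

(-0.5171, -0.3374)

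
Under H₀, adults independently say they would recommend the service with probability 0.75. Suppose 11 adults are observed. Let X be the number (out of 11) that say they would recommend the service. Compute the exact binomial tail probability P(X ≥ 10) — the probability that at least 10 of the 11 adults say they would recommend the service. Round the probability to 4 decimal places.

X ~ Binomial(n=11, p=0.75).
P(X ≥ 10) = C(11,10)·0.75^10·0.25^1 + C(11,11)·0.75^11·0.25^0.
= 0.154862 + 0.042235 = 0.1971.

P = 0.1971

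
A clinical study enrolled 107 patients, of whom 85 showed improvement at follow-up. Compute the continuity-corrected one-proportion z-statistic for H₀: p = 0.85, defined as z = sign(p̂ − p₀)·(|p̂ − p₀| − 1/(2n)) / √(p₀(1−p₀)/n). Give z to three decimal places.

With x = 85 successes in n = 107, p̂ = 0.79439. p̂ − p₀ = -0.055607.
Continuity correction 1/(2n) = 1/214 = 0.004673.
Corrected numerator: |-0.055607| − 0.004673 = 0.050934.
SE₀ = √(0.85·0.15/107) = 0.034519.
z = (−)0.050934/0.034519 = -1.476.

z = -1.476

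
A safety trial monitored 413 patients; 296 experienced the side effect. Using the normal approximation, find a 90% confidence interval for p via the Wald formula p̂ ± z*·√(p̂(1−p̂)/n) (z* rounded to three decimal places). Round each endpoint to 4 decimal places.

The sample proportion is 296/413 = 0.71671.
SE = √(p̂(1−p̂)/n) = √(0.203038/413) = 0.022172.
The 90% critical value is z* = 1.645.
Margin = 1.645·0.022172 = 0.03647.
CI: 0.71671 ± 0.03647 = (0.6802, 0.7532).

(0.6802, 0.7532)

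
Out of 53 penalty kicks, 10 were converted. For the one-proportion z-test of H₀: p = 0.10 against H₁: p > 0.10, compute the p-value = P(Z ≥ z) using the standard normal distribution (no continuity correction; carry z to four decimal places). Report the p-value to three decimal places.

p-value = 0.016

With x = 10 successes in n = 53, p̂ = 0.18868.
SE₀ = √(0.10·0.90/53) = 0.041208.
z = (p̂ − p₀)/SE = (10/53 − 0.10)/0.041208 ≈ 2.1520.
p-value = P(Z ≥ z) with z = 2.1520 → 0.016.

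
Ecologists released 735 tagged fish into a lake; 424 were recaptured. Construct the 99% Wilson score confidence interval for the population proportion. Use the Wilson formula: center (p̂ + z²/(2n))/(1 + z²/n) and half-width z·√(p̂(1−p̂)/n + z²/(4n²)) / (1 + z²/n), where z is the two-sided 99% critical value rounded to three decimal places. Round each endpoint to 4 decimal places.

p̂ = 424/735 = 0.57687; z = 2.576, so z² = 6.635776.
Denominator 1 + z²/n = 1 + 6.635776/735 = 1.009028.
Center = (0.57687 + 0.004514)/1.009028 = 0.57618.
Radicand: p̂(1−p̂)/n + z²/(4n²) = 0.000332096 + 0.000003071 = 0.000335167.
Half-width = 2.576·√0.000335167/1.009028 = 0.04674.
Interval: 0.57618 ± 0.04674 → (0.5294, 0.6229).

(0.5294, 0.6229)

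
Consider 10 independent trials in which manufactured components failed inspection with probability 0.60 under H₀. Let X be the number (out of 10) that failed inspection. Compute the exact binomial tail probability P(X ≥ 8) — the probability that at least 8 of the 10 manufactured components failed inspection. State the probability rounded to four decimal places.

P = 0.1673

X is binomial with n = 10 and p = 0.60.
P(X ≥ 8) = C(10,8)·0.60^8·0.40^2 + C(10,9)·0.60^9·0.40^1 + C(10,10)·0.60^10·0.40^0.
= 0.120932 + 0.040311 + 0.006047 = 0.1673.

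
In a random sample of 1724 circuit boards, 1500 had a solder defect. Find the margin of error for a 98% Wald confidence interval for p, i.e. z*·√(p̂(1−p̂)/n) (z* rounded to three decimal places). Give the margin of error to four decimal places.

ME = 0.0188

The sample proportion is 1500/1724 = 0.87007.
SE(p̂) = √(0.87007·0.12993/1724) = 0.008098.
z* = 2.326 at the 98% level.
ME = 2.326·0.008098 = 0.0188.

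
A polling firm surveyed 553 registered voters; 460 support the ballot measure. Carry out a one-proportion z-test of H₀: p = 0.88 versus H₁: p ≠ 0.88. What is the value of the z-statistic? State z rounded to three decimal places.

z = -3.486

Sample proportion p̂ = 460/553 = 0.83183.
Null standard error: √(0.88·0.12/553) = √0.000190958 = 0.013819.
z = (0.83183 − 0.88)/0.013819 = -0.04817/0.013819 = -3.486.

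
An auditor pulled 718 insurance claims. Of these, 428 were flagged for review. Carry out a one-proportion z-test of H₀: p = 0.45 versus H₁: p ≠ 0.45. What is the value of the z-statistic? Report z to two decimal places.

With x = 428 successes in n = 718, p̂ = 0.59610.
Null standard error: √(0.45·0.55/718) = √0.000344708 = 0.018566.
z = (0.59610 − 0.45)/0.018566 = 0.14610/0.018566 = 7.87.

z = 7.87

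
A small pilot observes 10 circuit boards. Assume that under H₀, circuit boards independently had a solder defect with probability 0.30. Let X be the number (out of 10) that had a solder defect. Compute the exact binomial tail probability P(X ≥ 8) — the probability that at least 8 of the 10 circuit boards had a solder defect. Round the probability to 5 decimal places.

X ~ Binomial(n=10, p=0.30).
P(X ≥ 8) = C(10,8)·0.30^8·0.70^2 + C(10,9)·0.30^9·0.70^1 + C(10,10)·0.30^10·0.70^0.
= 0.001447 + 0.000138 + 0.000006 = 0.00159.

P = 0.00159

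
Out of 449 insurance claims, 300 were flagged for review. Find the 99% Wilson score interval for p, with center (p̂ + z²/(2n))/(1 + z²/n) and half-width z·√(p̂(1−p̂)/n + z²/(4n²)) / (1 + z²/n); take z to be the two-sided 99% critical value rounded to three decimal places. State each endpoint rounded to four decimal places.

(0.6088, 0.7226)

Here p̂ = 300/449 = 0.66815 and z = 2.576 (z² = 6.635776).
1 + z²/n = 1.014779.
Center = (0.66815 + 0.007390)/1.014779 = 0.66570.
Radicand: p̂(1−p̂)/n + z²/(4n²) = 0.000493820 + 0.000008229 = 0.000502049.
Half-width = z·√(radicand)/denom = 2.576·0.022406/1.014779 = 0.05688.
Interval: 0.66570 ± 0.05688 → (0.6088, 0.7226).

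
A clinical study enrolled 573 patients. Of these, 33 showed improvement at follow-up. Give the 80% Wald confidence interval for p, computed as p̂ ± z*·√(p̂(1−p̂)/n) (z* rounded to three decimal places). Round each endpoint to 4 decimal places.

p̂ = 33/573 = 0.05759.
Standard error of p̂: √(0.054275/573) = √0.000094720 = 0.009732.
z* = 1.282 at the 80% level.
Margin = 1.282·0.009732 = 0.01248.
CI: 0.05759 ± 0.01248 = (0.0451, 0.0701).

(0.0451, 0.0701)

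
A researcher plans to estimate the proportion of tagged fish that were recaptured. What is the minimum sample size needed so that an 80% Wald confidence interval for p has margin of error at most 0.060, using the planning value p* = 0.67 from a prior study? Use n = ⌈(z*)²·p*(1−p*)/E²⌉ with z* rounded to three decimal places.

n = 101

For 80% confidence, z* = 1.282.
p*(1−p*) = 0.67·0.33 = 0.2211.
Required n before rounding: 1.643524 × 0.2211 / 0.060² = 100.940.
Rounding up, n = 101.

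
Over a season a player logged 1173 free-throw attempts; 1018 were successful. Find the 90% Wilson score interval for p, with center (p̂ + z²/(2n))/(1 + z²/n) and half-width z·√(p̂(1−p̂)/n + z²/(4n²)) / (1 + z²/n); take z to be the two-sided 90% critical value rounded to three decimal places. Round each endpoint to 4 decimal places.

Here p̂ = 1018/1173 = 0.86786 and z = 1.645 (z² = 2.706025).
Denominator 1 + z²/n = 1 + 2.706025/1173 = 1.002307.
Adjusted center: (0.86786 + z²/(2n))/1.002307 = 0.86701.
Radicand: p̂(1−p̂)/n + z²/(4n²) = 0.000097765 + 0.000000492 = 0.000098257.
Half-width = z·√(radicand)/denom = 1.645·0.009912/1.002307 = 0.01627.
So the interval runs from 0.8507 to 0.8833.

(0.8507, 0.8833)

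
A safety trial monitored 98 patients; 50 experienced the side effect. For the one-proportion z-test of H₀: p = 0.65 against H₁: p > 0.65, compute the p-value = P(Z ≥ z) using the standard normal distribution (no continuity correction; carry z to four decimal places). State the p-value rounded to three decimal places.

p-value = 0.998

p̂ = 50/98 = 0.51020.
Under H₀, SE = √(p₀(1−p₀)/n) = √(0.65·0.35/98) = √0.002321429 = 0.048181.
Test statistic (full precision, shown to 4 dp): z = (50/98 − 0.65)/SE₀ ≈ -2.9015.
From the standard normal, P(Z ≥ z) = 0.998.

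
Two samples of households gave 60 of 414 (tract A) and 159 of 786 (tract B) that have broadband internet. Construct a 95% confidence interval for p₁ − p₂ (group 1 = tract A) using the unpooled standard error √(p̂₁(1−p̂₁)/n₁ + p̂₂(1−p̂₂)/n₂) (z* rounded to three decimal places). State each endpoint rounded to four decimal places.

(-0.1014, -0.0133)

p̂₁ = 0.14493, p̂₂ = 0.20229, so the observed difference is -0.05736.
Unpooled SE = √(p̂₁(1−p̂₁)/n₁ + p̂₂(1−p̂₂)/n₂) = √(0.000299332 + 0.000205304) = 0.022464.
z* = 1.960 at the 95% level. Margin of error = 0.04403.
So the interval runs from -0.1014 to -0.0133.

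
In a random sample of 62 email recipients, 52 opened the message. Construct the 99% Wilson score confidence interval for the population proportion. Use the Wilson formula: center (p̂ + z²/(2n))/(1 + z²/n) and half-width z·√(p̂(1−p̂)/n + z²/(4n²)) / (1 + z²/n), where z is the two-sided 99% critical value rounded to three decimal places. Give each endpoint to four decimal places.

(0.6870, 0.9249)

Here p̂ = 52/62 = 0.83871 and z = 2.576 (z² = 6.635776).
1 + z²/n = 1.107029.
Adjusted center: (0.83871 + z²/(2n))/1.107029 = 0.80596.
Radicand: p̂(1−p̂)/n + z²/(4n²) = 0.002181867 + 0.000431567 = 0.002613434.
Half-width = 2.576·√0.002613434/1.107029 = 0.11896.
CI: 0.80596 ± 0.11896 = (0.6870, 0.9249).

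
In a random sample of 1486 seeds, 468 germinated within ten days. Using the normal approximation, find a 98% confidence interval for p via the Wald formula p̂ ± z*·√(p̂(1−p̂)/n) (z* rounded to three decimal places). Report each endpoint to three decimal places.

The sample proportion is 468/1486 = 0.31494.
Standard error of p̂: √(0.215753/1486) = √0.000145190 = 0.012049.
For 98% confidence, z* = 2.326.
Margin = 2.326·0.012049 = 0.02803.
So the interval runs from 0.287 to 0.343.

(0.287, 0.343)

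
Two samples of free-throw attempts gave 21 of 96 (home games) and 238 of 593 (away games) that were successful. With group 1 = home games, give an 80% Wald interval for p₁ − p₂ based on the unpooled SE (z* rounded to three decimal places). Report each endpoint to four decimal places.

p̂₁ = 0.21875, p̂₂ = 0.40135, so the observed difference is -0.18260.
Unpooled SE = √(p̂₁(1−p̂₁)/n₁ + p̂₂(1−p̂₂)/n₂) = √(0.001780192 + 0.000405174) = 0.046748.
z* = 1.282 at the 80% level. Margin of error = 0.05993.
CI: -0.18260 ± 0.05993 = (-0.2425, -0.1227).

(-0.2425, -0.1227)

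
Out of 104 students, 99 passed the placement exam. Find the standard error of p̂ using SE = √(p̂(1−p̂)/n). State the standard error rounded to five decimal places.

SE = 0.02098

With x = 99 successes in n = 104, p̂ = 0.95192.
p̂(1−p̂) = 0.045768.
Dividing by n and taking the root: √0.000440077 = 0.02098.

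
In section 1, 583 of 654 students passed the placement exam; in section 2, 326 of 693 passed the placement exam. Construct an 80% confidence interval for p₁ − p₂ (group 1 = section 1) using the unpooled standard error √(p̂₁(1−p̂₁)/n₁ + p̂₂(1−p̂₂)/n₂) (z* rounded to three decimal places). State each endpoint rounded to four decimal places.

p̂₁ = 583/654 = 0.89144, p̂₂ = 326/693 = 0.47042; p̂₁ − p̂₂ = 0.42102.
Unpooled SE = √(p̂₁(1−p̂₁)/n₁ + p̂₂(1−p̂₂)/n₂) = √(0.000147977 + 0.000359488) = 0.022527.
z* = 1.282 at the 80% level. Margin of error = 0.02888.
So the interval runs from 0.3921 to 0.4499.

(0.3921, 0.4499)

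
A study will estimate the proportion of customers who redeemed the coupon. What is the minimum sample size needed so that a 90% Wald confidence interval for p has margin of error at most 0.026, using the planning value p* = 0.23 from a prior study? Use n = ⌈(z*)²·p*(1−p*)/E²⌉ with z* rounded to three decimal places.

n = 709

For 90% confidence, z* = 1.645.
p*(1−p*) = 0.1771.
(z*)²·p*(1−p*)/E² = 2.706025·0.1771/0.000676 = 708.931.
Rounding up, n = 709.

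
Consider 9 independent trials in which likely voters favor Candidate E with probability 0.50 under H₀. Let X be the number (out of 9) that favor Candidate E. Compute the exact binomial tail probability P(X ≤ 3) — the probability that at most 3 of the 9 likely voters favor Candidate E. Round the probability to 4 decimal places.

P = 0.2539

X ~ Binomial(n=9, p=0.50).
P(X ≤ 3) = C(9,0)·0.50^0·0.50^9 + C(9,1)·0.50^1·0.50^8 + C(9,2)·0.50^2·0.50^7 + C(9,3)·0.50^3·0.50^6.
= 0.001953 + 0.017578 + 0.070312 + 0.164062 = 0.2539.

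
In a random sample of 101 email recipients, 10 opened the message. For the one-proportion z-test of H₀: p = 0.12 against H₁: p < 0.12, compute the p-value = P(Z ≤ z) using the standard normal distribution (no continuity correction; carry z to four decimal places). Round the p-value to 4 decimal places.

The sample proportion is 10/101 = 0.09901.
Null standard error: √(0.12·0.88/101) = √0.001045545 = 0.032335.
z = (p̂ − p₀)/SE = (10/101 − 0.12)/0.032335 ≈ -0.6491.
p-value = P(Z ≤ z) with z = -0.6491 → 0.2581.

p-value = 0.2581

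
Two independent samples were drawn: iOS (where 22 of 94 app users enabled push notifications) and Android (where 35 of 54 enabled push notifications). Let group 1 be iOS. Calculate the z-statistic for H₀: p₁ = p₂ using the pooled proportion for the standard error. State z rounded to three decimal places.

z = -4.984

p̂₁ = 22/94 = 0.23404, p̂₂ = 35/54 = 0.64815.
Pooled p̂ = (22+35)/(94+54) = 57/148 = 0.38514.
Pooled SE = √[0.2368061·0.02915682] ≈ 0.083093.
z = -0.41411/0.083093 = -4.984.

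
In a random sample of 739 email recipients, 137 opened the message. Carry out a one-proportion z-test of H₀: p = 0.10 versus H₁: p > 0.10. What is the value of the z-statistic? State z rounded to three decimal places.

z = 7.737

The sample proportion is 137/739 = 0.18539.
SE₀ = √(0.10·0.90/739) = 0.011036.
z = (p̂ − p₀)/SE = (0.18539 − 0.10)/0.011036 = 7.737.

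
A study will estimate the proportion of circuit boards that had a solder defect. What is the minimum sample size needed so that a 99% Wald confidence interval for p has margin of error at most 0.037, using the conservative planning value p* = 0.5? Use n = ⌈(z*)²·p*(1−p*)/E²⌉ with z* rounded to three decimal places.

n = 1212

The 99% critical value is z* = 2.576.
p*(1−p*) = 0.50·0.50 = 0.2500.
Required n before rounding: 6.635776 × 0.2500 / 0.037² = 1211.793.
Rounding up, n = 1212.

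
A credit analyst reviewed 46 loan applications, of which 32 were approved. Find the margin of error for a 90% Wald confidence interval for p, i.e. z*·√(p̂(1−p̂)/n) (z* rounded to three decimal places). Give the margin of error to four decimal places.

The sample proportion is 32/46 = 0.69565.
Standard error of p̂: √(0.211720/46) = √0.004602614 = 0.067843.
z* = 1.645 at the 90% level.
So ME = 0.1116.

ME = 0.1116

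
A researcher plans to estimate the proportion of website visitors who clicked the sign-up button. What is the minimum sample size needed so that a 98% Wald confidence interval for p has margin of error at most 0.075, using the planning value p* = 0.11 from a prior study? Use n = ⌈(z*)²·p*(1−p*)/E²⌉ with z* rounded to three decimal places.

For 98% confidence, z* = 2.326.
p*(1−p*) = 0.11·0.89 = 0.0979.
(z*)²·p*(1−p*)/E² = 5.410276·0.0979/0.005625 = 94.163.
⌈94.163⌉ = 95.

n = 95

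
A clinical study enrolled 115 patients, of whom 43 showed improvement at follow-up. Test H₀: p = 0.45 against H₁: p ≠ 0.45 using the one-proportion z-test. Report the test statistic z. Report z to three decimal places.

With x = 43 successes in n = 115, p̂ = 0.37391.
Null standard error: √(0.45·0.55/115) = √0.002152174 = 0.046392.
z = (0.37391 − 0.45)/0.046392 = -0.07609/0.046392 = -1.640.

z = -1.640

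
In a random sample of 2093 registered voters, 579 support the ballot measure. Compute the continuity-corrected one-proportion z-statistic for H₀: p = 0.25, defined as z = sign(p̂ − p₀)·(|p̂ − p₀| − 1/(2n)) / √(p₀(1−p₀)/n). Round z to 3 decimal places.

p̂ = 579/2093 = 0.27664. p̂ − p₀ = 0.026636.
1/(2n) = 0.000239.
Corrected numerator: |0.026636| − 0.000239 = 0.026397.
Null standard error: √(0.25·0.75/2093) = √0.000089584 = 0.009465.
z = (+)0.026397/0.009465 = 2.789.

z = 2.789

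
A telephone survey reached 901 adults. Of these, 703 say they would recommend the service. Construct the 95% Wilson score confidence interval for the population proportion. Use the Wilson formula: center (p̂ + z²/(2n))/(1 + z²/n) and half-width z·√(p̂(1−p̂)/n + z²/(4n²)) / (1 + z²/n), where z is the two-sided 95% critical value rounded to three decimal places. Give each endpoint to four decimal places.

p̂ = 703/901 = 0.78024; z = 1.960, so z² = 3.841600.
1 + z²/n = 1.004264.
Center = (0.78024 + 0.002132)/1.004264 = 0.77905.
Radicand: p̂(1−p̂)/n + z²/(4n²) = 0.000190303 + 0.000001183 = 0.000191486.
Half-width = z·√(radicand)/denom = 1.960·0.013838/1.004264 = 0.02701.
CI: 0.77905 ± 0.02701 = (0.7520, 0.8061).

(0.7520, 0.8061)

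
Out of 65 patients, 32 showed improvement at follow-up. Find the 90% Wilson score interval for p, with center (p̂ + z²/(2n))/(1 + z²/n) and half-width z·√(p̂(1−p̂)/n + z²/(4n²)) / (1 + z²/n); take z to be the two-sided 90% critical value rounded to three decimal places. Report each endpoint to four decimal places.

(0.3927, 0.5926)

Here p̂ = 32/65 = 0.49231 and z = 1.645 (z² = 2.706025).
Denominator 1 + z²/n = 1 + 2.706025/65 = 1.041631.
Adjusted center: (0.49231 + z²/(2n))/1.041631 = 0.49262.
Radicand: p̂(1−p̂)/n + z²/(4n²) = 0.003845244 + 0.000160120 = 0.004005364.
Half-width = 1.645·√0.004005364/1.041631 = 0.09995.
Interval: 0.49262 ± 0.09995 → (0.3927, 0.5926).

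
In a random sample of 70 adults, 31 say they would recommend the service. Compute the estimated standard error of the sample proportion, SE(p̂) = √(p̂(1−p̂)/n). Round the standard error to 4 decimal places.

SE = 0.0594

The sample proportion is 31/70 = 0.44286.
p̂(1−p̂) = 0.44286·0.55714 = 0.246735.
Dividing by n and taking the root: √0.003524786 = 0.0594.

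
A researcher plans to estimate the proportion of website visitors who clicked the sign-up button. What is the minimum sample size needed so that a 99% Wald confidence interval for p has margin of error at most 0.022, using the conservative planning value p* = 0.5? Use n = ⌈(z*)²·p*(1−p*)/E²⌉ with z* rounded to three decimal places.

n = 3428

The 99% critical value is z* = 2.576.
p*(1−p*) = 0.2500.
Required n before rounding: 6.635776 × 0.2500 / 0.022² = 3427.570.
⌈3427.570⌉ = 3428.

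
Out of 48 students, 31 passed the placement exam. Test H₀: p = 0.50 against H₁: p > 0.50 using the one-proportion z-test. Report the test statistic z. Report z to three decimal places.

z = 2.021

With x = 31 successes in n = 48, p̂ = 0.64583.
Null standard error: √(0.50·0.50/48) = √0.005208333 = 0.072169.
Test statistic: z = 0.14583/0.072169 = 2.021.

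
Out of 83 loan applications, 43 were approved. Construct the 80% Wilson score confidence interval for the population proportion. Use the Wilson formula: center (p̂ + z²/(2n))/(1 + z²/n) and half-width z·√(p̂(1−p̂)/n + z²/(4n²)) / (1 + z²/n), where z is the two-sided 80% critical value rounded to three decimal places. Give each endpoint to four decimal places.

Here p̂ = 43/83 = 0.51807 and z = 1.282 (z² = 1.643524).
1 + z²/n = 1.019801.
Adjusted center: (0.51807 + z²/(2n))/1.019801 = 0.51772.
Radicand: p̂(1−p̂)/n + z²/(4n²) = 0.003008113 + 0.000059643 = 0.003067756.
Half-width = z·√(radicand)/denom = 1.282·0.055387/1.019801 = 0.06963.
So the interval runs from 0.4481 to 0.5873.

(0.4481, 0.5873)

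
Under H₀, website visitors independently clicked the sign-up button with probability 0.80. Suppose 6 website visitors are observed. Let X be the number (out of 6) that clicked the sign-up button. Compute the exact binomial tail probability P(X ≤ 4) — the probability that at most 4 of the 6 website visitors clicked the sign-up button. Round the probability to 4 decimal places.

X ~ Binomial(n=6, p=0.80).
P(X ≤ 4) = Σ_{j=0}^{4} C(6,j)·0.80^j·0.20^{6−j}.
= 0.000064 + 0.001536 + 0.015360 + 0.081920 + 0.245760 = 0.3446.

P = 0.3446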